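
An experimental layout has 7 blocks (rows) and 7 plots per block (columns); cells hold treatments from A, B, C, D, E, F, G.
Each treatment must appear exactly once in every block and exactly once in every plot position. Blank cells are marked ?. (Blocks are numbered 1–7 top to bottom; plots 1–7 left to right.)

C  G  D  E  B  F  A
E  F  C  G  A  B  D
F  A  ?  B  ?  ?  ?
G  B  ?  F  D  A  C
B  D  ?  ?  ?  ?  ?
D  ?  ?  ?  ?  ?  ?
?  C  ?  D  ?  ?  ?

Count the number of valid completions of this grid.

6

Block 3, plot 3: eliminating its block and plot leaves {E, G}.
Block 3, plot 5: eliminating its block and plot leaves {C, E, G}.
Block 3, plot 6: eliminating its block and plot leaves {C, D, E, G}.
Block 3, plot 7: eliminating its block and plot leaves {E, G}.
Block 4, plot 3: eliminating its block and plot leaves {E}.
Block 5, plot 3: eliminating its block and plot leaves {A, E, F, G}.
Block 5, plot 4: eliminating its block and plot leaves {A, C}.
Block 5, plot 5: eliminating its block and plot leaves {C, E, F, G}.
Block 5, plot 6: eliminating its block and plot leaves {C, E, G}.
Block 5, plot 7: eliminating its block and plot leaves {E, F, G}.
Block 6, plot 2: eliminating its block and plot leaves {E}.
Block 6, plot 3: eliminating its block and plot leaves {A, B, E, F, G}.
Block 6, plot 4: eliminating its block and plot leaves {A, C}.
Block 6, plot 5: eliminating its block and plot leaves {C, E, F, G}.
Block 6, plot 6: eliminating its block and plot leaves {C, E, G}.
Block 6, plot 7: eliminating its block and plot leaves {B, E, F, G}.
Block 7, plot 1: eliminating its block and plot leaves {A}.
Block 7, plot 3: eliminating its block and plot leaves {A, B, E, F, G}.
Block 7, plot 5: eliminating its block and plot leaves {E, F, G}.
Block 7, plot 6: eliminating its block and plot leaves {E, G}.
Block 7, plot 7: eliminating its block and plot leaves {B, E, F, G}.
Enumerating the assignments across these blanks that avoid any block or plot repeat gives 6 completions.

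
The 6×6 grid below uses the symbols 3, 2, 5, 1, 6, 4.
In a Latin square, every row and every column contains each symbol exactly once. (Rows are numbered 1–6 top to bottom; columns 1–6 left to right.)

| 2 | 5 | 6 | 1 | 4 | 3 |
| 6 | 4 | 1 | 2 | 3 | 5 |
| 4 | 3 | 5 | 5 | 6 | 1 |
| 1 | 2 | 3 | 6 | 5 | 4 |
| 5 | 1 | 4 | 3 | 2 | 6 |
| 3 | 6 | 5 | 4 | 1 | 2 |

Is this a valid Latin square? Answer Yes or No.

No

Row 3 contains 5 twice (at columns 3 and 4), so it is not a permutation.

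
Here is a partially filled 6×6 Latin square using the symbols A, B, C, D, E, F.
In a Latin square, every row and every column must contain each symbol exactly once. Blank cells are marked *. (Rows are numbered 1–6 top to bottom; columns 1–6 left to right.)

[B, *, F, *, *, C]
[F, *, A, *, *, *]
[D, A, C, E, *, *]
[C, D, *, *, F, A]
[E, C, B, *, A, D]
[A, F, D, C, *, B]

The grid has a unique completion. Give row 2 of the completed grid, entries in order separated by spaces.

Row 2, column 6: row 2 has {A, F} and column 6 has {A, B, C, D}, leaving only E.
Row 2, column 2: row 2 has {A, E, F} and column 2 has {A, C, D, F}, leaving only B.
Row 2, column 4: row 2 has {A, B, E, F} and column 4 has {C, E}, leaving only D.
Row 2, column 5: row 2 has {A, B, D, E, F} and column 5 has {A, F}, leaving only C.
So row 2 reads: F B A D C E.

F B A D C E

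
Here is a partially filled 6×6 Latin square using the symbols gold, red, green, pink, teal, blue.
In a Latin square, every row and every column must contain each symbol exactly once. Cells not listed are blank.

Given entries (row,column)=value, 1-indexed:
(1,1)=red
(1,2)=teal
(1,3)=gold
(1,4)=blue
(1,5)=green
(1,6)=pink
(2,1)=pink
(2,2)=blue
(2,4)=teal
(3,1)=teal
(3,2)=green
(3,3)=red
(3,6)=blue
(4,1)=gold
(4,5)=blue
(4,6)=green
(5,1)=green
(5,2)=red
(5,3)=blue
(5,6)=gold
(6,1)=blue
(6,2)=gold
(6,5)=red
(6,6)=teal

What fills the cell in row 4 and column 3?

teal

Row 2, column 3: row 2 has {pink, teal, blue} and column 3 has {gold, red, blue}, leaving only green.
Row 2, column 5: row 2 has {green, pink, teal, blue} and column 5 has {red, green, blue}, leaving only gold.
Row 2, column 6: row 2 has {gold, green, pink, teal, blue} and column 6 has {gold, green, pink, teal, blue}, leaving only red.
Row 3, column 5: row 3 has {red, green, teal, blue} and column 5 has {gold, red, green, blue}, leaving only pink.
Row 3, column 4: row 3 has {red, green, pink, teal, blue} and column 4 has {teal, blue}, leaving only gold.
Row 4, column 2: row 4 has {gold, green, blue} and column 2 has {gold, red, green, teal, blue}, leaving only pink.
Row 4 already has {gold, green, pink, blue} and column 3 already has {gold, red, green, blue}, so row 4, column 3 must be teal.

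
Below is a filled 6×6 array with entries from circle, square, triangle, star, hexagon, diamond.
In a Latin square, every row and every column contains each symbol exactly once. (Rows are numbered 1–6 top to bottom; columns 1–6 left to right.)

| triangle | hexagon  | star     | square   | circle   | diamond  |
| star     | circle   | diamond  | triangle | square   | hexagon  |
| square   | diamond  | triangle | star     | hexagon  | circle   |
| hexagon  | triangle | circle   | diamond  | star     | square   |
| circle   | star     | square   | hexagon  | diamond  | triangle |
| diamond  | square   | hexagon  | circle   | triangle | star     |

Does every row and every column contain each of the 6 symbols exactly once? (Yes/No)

Yes

Each row is a permutation of the 6 symbols, and so is each column.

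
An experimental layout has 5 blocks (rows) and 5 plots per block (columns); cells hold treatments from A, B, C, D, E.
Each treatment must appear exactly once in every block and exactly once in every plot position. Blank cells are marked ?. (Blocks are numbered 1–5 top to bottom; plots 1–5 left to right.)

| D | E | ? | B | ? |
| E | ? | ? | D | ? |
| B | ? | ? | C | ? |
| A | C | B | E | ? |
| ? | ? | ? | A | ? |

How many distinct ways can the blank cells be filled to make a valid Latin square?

Block 1, plot 3: eliminating its block and plot leaves {A, C}.
Block 1, plot 5: eliminating its block and plot leaves {A, C}.
Block 2, plot 2: eliminating its block and plot leaves {A, B}.
Block 2, plot 3: eliminating its block and plot leaves {A, C}.
Block 2, plot 5: eliminating its block and plot leaves {A, B, C}.
Block 3, plot 2: eliminating its block and plot leaves {A, D}.
Block 3, plot 3: eliminating its block and plot leaves {A, D, E}.
Block 3, plot 5: eliminating its block and plot leaves {A, D, E}.
Block 4, plot 5: eliminating its block and plot leaves {D}.
Block 5, plot 1: eliminating its block and plot leaves {C}.
Block 5, plot 2: eliminating its block and plot leaves {B, D}.
Block 5, plot 3: eliminating its block and plot leaves {C, D, E}.
Block 5, plot 5: eliminating its block and plot leaves {B, C, D, E}.
Enumerating the assignments across these blanks that avoid any block or plot repeat gives 3 completions.

3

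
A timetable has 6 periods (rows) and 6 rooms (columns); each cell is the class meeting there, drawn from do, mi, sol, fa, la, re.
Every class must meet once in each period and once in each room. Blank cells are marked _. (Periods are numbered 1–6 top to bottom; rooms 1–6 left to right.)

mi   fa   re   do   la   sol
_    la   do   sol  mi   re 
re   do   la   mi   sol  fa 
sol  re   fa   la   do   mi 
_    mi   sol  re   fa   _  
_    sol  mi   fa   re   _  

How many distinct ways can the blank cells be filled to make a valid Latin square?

2

Period 2, room 1: eliminating its period and room leaves {fa}.
Period 5, room 1: eliminating its period and room leaves {do, la}.
Period 5, room 6: eliminating its period and room leaves {do, la}.
Period 6, room 1: eliminating its period and room leaves {do, la}.
Period 6, room 6: eliminating its period and room leaves {do, la}.
Enumerating the assignments across these blanks that avoid any period or room repeat gives 2 completions.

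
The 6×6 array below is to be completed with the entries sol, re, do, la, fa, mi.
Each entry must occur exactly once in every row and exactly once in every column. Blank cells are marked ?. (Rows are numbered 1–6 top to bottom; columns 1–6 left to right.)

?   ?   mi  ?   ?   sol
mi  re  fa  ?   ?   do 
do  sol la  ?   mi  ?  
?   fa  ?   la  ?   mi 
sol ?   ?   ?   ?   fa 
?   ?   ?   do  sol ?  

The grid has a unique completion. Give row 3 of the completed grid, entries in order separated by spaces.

Row 3, column 6: row 3 has {sol, do, la, mi} and column 6 has {sol, do, fa, mi}, leaving only re.
Row 3, column 4: row 3 has {sol, re, do, la, mi} and column 4 has {do, la}, leaving only fa.
So row 3 reads: do sol la fa mi re.

do sol la fa mi re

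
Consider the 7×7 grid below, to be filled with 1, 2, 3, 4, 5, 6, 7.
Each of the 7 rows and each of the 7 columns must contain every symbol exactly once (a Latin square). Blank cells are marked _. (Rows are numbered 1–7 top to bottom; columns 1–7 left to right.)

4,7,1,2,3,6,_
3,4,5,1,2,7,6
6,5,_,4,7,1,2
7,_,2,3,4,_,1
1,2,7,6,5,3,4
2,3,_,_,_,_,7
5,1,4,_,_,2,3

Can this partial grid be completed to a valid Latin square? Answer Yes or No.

Yes

No row or column among the givens repeats a symbol, and propagating forced cells runs into no contradiction.
One valid completion exists (for instance, 4 7 1 2 3 6 5 / 3 4 5 1 2 7 6 / 6 5 3 4 7 1 2 / 7 6 2 3 4 5 1 / 1 2 7 6 5 3 4 / 2 3 6 5 1 4 7 / 5 1 4 7 6 2 3).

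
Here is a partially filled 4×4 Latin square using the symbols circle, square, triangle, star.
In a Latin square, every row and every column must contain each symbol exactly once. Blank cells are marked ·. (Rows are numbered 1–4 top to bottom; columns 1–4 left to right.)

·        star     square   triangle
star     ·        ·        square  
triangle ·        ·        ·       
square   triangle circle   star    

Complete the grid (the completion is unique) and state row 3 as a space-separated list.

Row 3, column 3: row 3 has {triangle} and column 3 has {circle, square}, leaving only star.
Row 3, column 4: row 3 has {triangle, star} and column 4 has {square, triangle, star}, leaving only circle.
Row 3, column 2: row 3 has {circle, triangle, star} and column 2 has {triangle, star}, leaving only square.
So row 3 reads: triangle square star circle.

triangle square star circle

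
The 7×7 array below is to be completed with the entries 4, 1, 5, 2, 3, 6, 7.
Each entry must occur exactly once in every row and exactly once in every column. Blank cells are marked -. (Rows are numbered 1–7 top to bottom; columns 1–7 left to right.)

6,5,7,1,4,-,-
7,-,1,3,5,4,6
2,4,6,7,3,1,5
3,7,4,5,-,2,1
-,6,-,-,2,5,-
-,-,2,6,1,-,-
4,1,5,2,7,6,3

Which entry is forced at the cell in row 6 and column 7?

Row 1, column 6: row 1 has {4, 1, 5, 6, 7} and column 6 has {4, 1, 5, 2, 6}, leaving only 3.
Row 1, column 7: row 1 has {4, 1, 5, 3, 6, 7} and column 7 has {1, 5, 3, 6}, leaving only 2.
Row 2, column 2: row 2 has {4, 1, 5, 3, 6, 7} and column 2 has {4, 1, 5, 6, 7}, leaving only 2.
Row 4, column 5: row 4 has {4, 1, 5, 2, 3, 7} and column 5 has {4, 1, 5, 2, 3, 7}, leaving only 6.
Row 5, column 1: row 5 has {5, 2, 6} and column 1 has {4, 2, 3, 6, 7}, leaving only 1.
Row 5, column 3: row 5 has {1, 5, 2, 6} and column 3 has {4, 1, 5, 2, 6, 7}, leaving only 3.
Row 5, column 4: row 5 has {1, 5, 2, 3, 6} and column 4 has {1, 5, 2, 3, 6, 7}, leaving only 4.
Row 5, column 7: row 5 has {4, 1, 5, 2, 3, 6} and column 7 has {1, 5, 2, 3, 6}, leaving only 7.
Row 6 already has {1, 2, 6} and column 7 already has {1, 5, 2, 3, 6, 7}, so row 6, column 7 must be 4.

4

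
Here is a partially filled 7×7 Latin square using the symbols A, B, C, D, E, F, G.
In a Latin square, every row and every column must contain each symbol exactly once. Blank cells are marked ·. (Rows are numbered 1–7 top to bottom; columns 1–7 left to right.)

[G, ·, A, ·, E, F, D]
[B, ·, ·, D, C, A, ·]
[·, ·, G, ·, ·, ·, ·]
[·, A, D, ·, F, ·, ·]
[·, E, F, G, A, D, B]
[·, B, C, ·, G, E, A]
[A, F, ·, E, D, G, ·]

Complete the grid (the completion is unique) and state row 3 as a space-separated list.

F D G A B C E

Row 3, column 5: row 3 has {G} and column 5 has {A, C, D, E, F, G}, leaving only B.
Row 3, column 6: row 3 has {B, G} and column 6 has {A, D, E, F, G}, leaving only C.
Row 3, column 2: row 3 has {B, C, G} and column 2 has {A, B, E, F}, leaving only D.
Row 1, column 2: row 1 has {A, D, E, F, G} and column 2 has {A, B, D, E, F}, leaving only C.
Row 1, column 4: row 1 has {A, C, D, E, F, G} and column 4 has {D, E, G}, leaving only B.
Row 2, column 2: row 2 has {A, B, C, D} and column 2 has {A, B, C, D, E, F}, leaving only G.
Row 2, column 3: row 2 has {A, B, C, D, G} and column 3 has {A, C, D, F, G}, leaving only E.
Row 2, column 7: row 2 has {A, B, C, D, E, G} and column 7 has {A, B, D}, leaving only F.
Row 3, column 7: row 3 has {B, C, D, G} and column 7 has {A, B, D, F}, leaving only E.
Row 3, column 1: row 3 has {B, C, D, E, G} and column 1 has {A, B, G}, leaving only F.
Row 3, column 4: row 3 has {B, C, D, E, F, G} and column 4 has {B, D, E, G}, leaving only A.
So row 3 reads: F D G A B C E.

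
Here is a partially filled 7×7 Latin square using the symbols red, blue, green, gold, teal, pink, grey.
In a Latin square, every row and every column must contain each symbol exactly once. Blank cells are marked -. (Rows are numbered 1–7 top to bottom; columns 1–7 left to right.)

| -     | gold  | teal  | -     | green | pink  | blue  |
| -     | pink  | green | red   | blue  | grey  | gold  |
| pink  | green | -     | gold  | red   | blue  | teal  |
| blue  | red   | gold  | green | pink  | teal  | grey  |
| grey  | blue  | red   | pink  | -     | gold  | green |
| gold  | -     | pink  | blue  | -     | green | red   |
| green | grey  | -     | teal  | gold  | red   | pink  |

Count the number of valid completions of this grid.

1

Row 1, column 1: eliminating its row and column leaves {red}.
Row 1, column 4: eliminating its row and column leaves {grey}.
Row 2, column 1: eliminating its row and column leaves {teal}.
Row 3, column 3: eliminating its row and column leaves {grey}.
Row 5, column 5: eliminating its row and column leaves {teal}.
Row 6, column 2: eliminating its row and column leaves {teal}.
Row 6, column 5: eliminating its row and column leaves {teal, grey}.
Row 7, column 3: eliminating its row and column leaves {blue}.
Only one assignment across all blanks avoids any row or column repeat, giving 1 completion.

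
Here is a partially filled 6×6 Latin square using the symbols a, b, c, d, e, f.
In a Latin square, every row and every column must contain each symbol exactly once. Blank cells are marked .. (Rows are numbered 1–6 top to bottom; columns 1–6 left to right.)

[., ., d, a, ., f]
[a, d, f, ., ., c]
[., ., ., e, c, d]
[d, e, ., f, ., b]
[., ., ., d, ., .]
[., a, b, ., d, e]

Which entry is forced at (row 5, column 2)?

b

Row 2, column 4: row 2 has {a, c, d, f} and column 4 has {a, d, e, f}, leaving only b.
Row 2, column 5: row 2 has {a, b, c, d, f} and column 5 has {c, d}, leaving only e.
Row 1, column 5: row 1 has {a, d, f} and column 5 has {c, d, e}, leaving only b.
Row 1, column 2: row 1 has {a, b, d, f} and column 2 has {a, d, e}, leaving only c.
Row 1, column 1: row 1 has {a, b, c, d, f} and column 1 has {a, d}, leaving only e.
Row 3, column 3: row 3 has {c, d, e} and column 3 has {b, d, f}, leaving only a.
Row 4, column 3: row 4 has {b, d, e, f} and column 3 has {a, b, d, f}, leaving only c.
Row 4, column 5: row 4 has {b, c, d, e, f} and column 5 has {b, c, d, e}, leaving only a.
Row 5, column 3: row 5 has {d} and column 3 has {a, b, c, d, f}, leaving only e.
Row 5, column 5: row 5 has {d, e} and column 5 has {a, b, c, d, e}, leaving only f.
Row 5 already has {d, e, f} and column 2 already has {a, c, d, e}, so row 5, column 2 must be b.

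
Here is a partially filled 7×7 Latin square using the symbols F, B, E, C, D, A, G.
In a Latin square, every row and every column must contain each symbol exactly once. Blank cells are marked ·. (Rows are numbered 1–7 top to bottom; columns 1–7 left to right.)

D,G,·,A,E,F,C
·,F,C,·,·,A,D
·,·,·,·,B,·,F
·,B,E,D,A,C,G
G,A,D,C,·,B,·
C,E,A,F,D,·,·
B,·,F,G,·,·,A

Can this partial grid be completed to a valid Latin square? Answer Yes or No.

Yes

No row or column among the givens repeats a symbol, and propagating forced cells runs into no contradiction.
One valid completion exists (for instance, D G B A E F C / E F C B G A D / A C G E B D F / F B E D A C G / G A D C F B E / C E A F D G B / B D F G C E A).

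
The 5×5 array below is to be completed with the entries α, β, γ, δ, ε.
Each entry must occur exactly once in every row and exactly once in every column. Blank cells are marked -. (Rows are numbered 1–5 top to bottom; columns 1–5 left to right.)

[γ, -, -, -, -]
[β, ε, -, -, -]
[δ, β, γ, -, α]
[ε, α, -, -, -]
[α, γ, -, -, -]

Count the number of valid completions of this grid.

6

Row 1, column 2: eliminating its row and column leaves {δ}.
Row 1, column 3: eliminating its row and column leaves {α, β, δ, ε}.
Row 1, column 4: eliminating its row and column leaves {α, β, δ, ε}.
Row 1, column 5: eliminating its row and column leaves {β, δ, ε}.
Row 2, column 3: eliminating its row and column leaves {α, δ}.
Row 2, column 4: eliminating its row and column leaves {α, γ, δ}.
Row 2, column 5: eliminating its row and column leaves {γ, δ}.
Row 3, column 4: eliminating its row and column leaves {ε}.
Row 4, column 3: eliminating its row and column leaves {β, δ}.
Row 4, column 4: eliminating its row and column leaves {β, γ, δ}.
Row 4, column 5: eliminating its row and column leaves {β, γ, δ}.
Row 5, column 3: eliminating its row and column leaves {β, δ, ε}.
Row 5, column 4: eliminating its row and column leaves {β, δ, ε}.
Row 5, column 5: eliminating its row and column leaves {β, δ, ε}.
Enumerating the assignments across these blanks that avoid any row or column repeat gives 6 completions.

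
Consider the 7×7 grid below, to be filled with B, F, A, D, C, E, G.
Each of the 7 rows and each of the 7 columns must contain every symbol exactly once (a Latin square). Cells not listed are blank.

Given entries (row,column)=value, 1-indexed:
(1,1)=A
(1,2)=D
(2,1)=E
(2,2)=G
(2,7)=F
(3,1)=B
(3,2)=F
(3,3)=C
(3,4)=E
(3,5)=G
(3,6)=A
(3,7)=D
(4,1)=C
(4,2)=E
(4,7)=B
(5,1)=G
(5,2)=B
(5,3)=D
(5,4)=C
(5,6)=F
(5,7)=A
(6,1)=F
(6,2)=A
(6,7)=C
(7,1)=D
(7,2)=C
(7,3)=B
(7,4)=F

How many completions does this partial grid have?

6

Row 1, column 3: eliminating its row and column leaves {F, E, G}.
Row 1, column 4: eliminating its row and column leaves {B, G}.
Row 1, column 5: eliminating its row and column leaves {B, F, C, E}.
Row 1, column 6: eliminating its row and column leaves {B, C, E, G}.
Row 1, column 7: eliminating its row and column leaves {E, G}.
Row 2, column 3: eliminating its row and column leaves {A}.
Row 2, column 4: eliminating its row and column leaves {B, A, D}.
Row 2, column 5: eliminating its row and column leaves {B, A, D, C}.
Row 2, column 6: eliminating its row and column leaves {B, D, C}.
Row 4, column 3: eliminating its row and column leaves {F, A, G}.
Row 4, column 4: eliminating its row and column leaves {A, D, G}.
Row 4, column 5: eliminating its row and column leaves {F, A, D}.
Row 4, column 6: eliminating its row and column leaves {D, G}.
Row 5, column 5: eliminating its row and column leaves {E}.
Row 6, column 3: eliminating its row and column leaves {E, G}.
Row 6, column 4: eliminating its row and column leaves {B, D, G}.
Row 6, column 5: eliminating its row and column leaves {B, D, E}.
Row 6, column 6: eliminating its row and column leaves {B, D, E, G}.
Row 7, column 5: eliminating its row and column leaves {A, E}.
Row 7, column 6: eliminating its row and column leaves {E, G}.
Row 7, column 7: eliminating its row and column leaves {E, G}.
Enumerating the assignments across these blanks that avoid any row or column repeat gives 6 completions.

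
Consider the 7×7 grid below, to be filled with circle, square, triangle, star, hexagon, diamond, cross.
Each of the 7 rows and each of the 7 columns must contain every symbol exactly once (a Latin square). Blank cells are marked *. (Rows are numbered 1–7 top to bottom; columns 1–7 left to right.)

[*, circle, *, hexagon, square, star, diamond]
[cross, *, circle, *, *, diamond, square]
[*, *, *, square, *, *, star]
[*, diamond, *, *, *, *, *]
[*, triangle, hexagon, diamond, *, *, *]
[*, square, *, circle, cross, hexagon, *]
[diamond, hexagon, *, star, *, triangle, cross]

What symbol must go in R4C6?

square

Row 1, column 1: row 1 has {circle, square, star, hexagon, diamond} and column 1 has {diamond, cross}, leaving only triangle.
Row 1, column 3: row 1 has {circle, square, triangle, star, hexagon, diamond} and column 3 has {circle, hexagon}, leaving only cross.
Row 2, column 2: row 2 has {circle, square, diamond, cross} and column 2 has {circle, square, triangle, hexagon, diamond}, leaving only star.
Row 2, column 4: row 2 has {circle, square, star, diamond, cross} and column 4 has {circle, square, star, hexagon, diamond}, leaving only triangle.
Row 2, column 5: row 2 has {circle, square, triangle, star, diamond, cross} and column 5 has {square, cross}, leaving only hexagon.
Row 3, column 2: row 3 has {square, star} and column 2 has {circle, square, triangle, star, hexagon, diamond}, leaving only cross.
Row 3, column 6: row 3 has {square, star, cross} and column 6 has {triangle, star, hexagon, diamond}, leaving only circle.
Row 3, column 1: row 3 has {circle, square, star, cross} and column 1 has {triangle, diamond, cross}, leaving only hexagon.
Row 4, column 4: row 4 has {diamond} and column 4 has {circle, square, triangle, star, hexagon, diamond}, leaving only cross.
Row 4 already has {diamond, cross} and column 6 already has {circle, triangle, star, hexagon, diamond}, so row 4, column 6 must be square.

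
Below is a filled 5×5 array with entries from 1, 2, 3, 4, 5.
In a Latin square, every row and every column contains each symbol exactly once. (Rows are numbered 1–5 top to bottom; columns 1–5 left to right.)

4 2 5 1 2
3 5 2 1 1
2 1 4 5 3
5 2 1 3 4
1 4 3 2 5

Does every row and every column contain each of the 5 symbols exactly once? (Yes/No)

No

Row 1 contains 2 twice (at columns 2 and 5); row 2 is also not a permutation.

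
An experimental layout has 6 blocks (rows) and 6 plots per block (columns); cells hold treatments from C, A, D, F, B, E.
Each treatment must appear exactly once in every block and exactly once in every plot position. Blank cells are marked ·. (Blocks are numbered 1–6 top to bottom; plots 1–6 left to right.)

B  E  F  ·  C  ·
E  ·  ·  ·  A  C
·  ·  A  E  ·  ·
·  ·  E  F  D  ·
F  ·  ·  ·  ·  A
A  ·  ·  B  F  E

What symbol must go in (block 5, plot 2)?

Block 1, plot 6: block 1 has {C, F, B, E} and plot 6 has {C, A, E}, leaving only D.
Block 1, plot 4: block 1 has {C, D, F, B, E} and plot 4 has {F, B, E}, leaving only A.
Block 2, plot 4: block 2 has {C, A, E} and plot 4 has {A, F, B, E}, leaving only D.
Block 2, plot 3: block 2 has {C, A, D, E} and plot 3 has {A, F, E}, leaving only B.
Block 2, plot 2: block 2 has {C, A, D, B, E} and plot 2 has {E}, leaving only F.
Block 3, plot 5: block 3 has {A, E} and plot 5 has {C, A, D, F}, leaving only B.
Block 3, plot 6: block 3 has {A, B, E} and plot 6 has {C, A, D, E}, leaving only F.
Block 4, plot 1: block 4 has {D, F, E} and plot 1 has {A, F, B, E}, leaving only C.
Block 3, plot 1: block 3 has {A, F, B, E} and plot 1 has {C, A, F, B, E}, leaving only D.
Block 3, plot 2: block 3 has {A, D, F, B, E} and plot 2 has {F, E}, leaving only C.
Block 4, plot 6: block 4 has {C, D, F, E} and plot 6 has {C, A, D, F, E}, leaving only B.
Block 4, plot 2: block 4 has {C, D, F, B, E} and plot 2 has {C, F, E}, leaving only A.
Block 5, plot 4: block 5 has {A, F} and plot 4 has {A, D, F, B, E}, leaving only C.
Block 5, plot 3: block 5 has {C, A, F} and plot 3 has {A, F, B, E}, leaving only D.
Block 5 already has {C, A, D, F} and plot 2 already has {C, A, F, E}, so block 5, plot 2 must be B.

B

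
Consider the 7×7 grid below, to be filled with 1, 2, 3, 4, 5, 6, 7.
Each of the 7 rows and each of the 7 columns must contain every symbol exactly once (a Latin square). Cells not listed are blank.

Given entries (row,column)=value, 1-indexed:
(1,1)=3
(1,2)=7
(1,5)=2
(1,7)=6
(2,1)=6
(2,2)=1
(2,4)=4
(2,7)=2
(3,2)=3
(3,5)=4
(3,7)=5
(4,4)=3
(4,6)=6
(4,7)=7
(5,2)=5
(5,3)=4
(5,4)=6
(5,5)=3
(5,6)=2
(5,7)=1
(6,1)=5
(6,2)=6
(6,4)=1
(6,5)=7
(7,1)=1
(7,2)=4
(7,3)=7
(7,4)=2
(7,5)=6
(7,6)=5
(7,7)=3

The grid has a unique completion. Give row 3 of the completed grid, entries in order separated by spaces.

2 3 6 7 4 1 5

Row 3, column 4: row 3 has {3, 4, 5} and column 4 has {1, 2, 3, 4, 6}, leaving only 7.
Row 3, column 1: row 3 has {3, 4, 5, 7} and column 1 has {1, 3, 5, 6}, leaving only 2.
Row 3, column 6: row 3 has {2, 3, 4, 5, 7} and column 6 has {2, 5, 6}, leaving only 1.
Row 3, column 3: row 3 has {1, 2, 3, 4, 5, 7} and column 3 has {4, 7}, leaving only 6.
So row 3 reads: 2 3 6 7 4 1 5.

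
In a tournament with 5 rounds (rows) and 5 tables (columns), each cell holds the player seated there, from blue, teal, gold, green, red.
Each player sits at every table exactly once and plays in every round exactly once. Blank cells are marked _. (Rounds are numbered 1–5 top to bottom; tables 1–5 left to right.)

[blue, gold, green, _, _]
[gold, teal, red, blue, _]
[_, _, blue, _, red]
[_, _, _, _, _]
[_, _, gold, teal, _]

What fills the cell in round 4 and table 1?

Round 1, table 4: round 1 has {blue, gold, green} and table 4 has {blue, teal}, leaving only red.
Round 1, table 5: round 1 has {blue, gold, green, red} and table 5 has {red}, leaving only teal.
Round 2, table 5: round 2 has {blue, teal, gold, red} and table 5 has {teal, red}, leaving only green.
Round 3, table 2: round 3 has {blue, red} and table 2 has {teal, gold}, leaving only green.
Round 3, table 1: round 3 has {blue, green, red} and table 1 has {blue, gold}, leaving only teal.
Round 3, table 4: round 3 has {blue, teal, green, red} and table 4 has {blue, teal, red}, leaving only gold.
Round 4, table 3: round 4 has {} and table 3 has {blue, gold, green, red}, leaving only teal.
Round 4, table 4: round 4 has {teal} and table 4 has {blue, teal, gold, red}, leaving only green.
Round 4 already has {teal, green} and table 1 already has {blue, teal, gold}, so round 4, table 1 must be red.

red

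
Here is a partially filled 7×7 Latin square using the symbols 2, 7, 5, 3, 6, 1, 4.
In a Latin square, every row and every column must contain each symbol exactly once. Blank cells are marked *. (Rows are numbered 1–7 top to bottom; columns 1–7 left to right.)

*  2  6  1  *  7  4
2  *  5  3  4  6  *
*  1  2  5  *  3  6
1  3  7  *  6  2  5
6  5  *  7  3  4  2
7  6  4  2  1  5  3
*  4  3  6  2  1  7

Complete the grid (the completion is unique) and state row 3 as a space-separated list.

4 1 2 5 7 3 6

Row 3, column 1: row 3 has {2, 5, 3, 6, 1} and column 1 has {2, 7, 6, 1}, leaving only 4.
Row 3, column 5: row 3 has {2, 5, 3, 6, 1, 4} and column 5 has {2, 3, 6, 1, 4}, leaving only 7.
So row 3 reads: 4 1 2 5 7 3 6.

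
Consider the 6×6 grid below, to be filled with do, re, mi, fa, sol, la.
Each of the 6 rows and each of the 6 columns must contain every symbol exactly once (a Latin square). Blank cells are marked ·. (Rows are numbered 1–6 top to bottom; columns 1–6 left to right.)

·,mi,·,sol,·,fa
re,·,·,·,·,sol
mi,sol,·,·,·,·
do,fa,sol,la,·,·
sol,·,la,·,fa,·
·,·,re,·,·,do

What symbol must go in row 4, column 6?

re

Row 1, column 1: row 1 has {mi, fa, sol} and column 1 has {do, re, mi, sol}, leaving only la.
Row 1, column 3: row 1 has {mi, fa, sol, la} and column 3 has {re, sol, la}, leaving only do.
Row 1, column 5: row 1 has {do, mi, fa, sol, la} and column 5 has {fa}, leaving only re.
Row 3, column 3: row 3 has {mi, sol} and column 3 has {do, re, sol, la}, leaving only fa.
Row 2, column 3: row 2 has {re, sol} and column 3 has {do, re, fa, sol, la}, leaving only mi.
Row 4, column 5: row 4 has {do, fa, sol, la} and column 5 has {re, fa}, leaving only mi.
Row 4 already has {do, mi, fa, sol, la} and column 6 already has {do, fa, sol}, so row 4, column 6 must be re.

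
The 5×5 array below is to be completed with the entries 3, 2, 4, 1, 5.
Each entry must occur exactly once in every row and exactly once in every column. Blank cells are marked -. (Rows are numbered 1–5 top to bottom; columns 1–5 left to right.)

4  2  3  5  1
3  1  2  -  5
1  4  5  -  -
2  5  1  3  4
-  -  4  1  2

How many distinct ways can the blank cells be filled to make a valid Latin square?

1

Row 2, column 4: eliminating its row and column leaves {4}.
Row 3, column 4: eliminating its row and column leaves {2}.
Row 3, column 5: eliminating its row and column leaves {3}.
Row 5, column 1: eliminating its row and column leaves {5}.
Row 5, column 2: eliminating its row and column leaves {3}.
Only one assignment across all blanks avoids any row or column repeat, giving 1 completion.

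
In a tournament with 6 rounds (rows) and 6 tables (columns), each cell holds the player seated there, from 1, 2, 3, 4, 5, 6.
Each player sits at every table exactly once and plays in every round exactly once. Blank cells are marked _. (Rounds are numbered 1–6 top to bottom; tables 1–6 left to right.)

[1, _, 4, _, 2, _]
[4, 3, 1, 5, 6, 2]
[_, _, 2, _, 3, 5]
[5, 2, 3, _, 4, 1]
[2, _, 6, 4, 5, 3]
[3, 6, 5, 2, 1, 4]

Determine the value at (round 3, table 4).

Round 1, table 2: round 1 has {1, 2, 4} and table 2 has {2, 3, 6}, leaving only 5.
Round 1, table 6: round 1 has {1, 2, 4, 5} and table 6 has {1, 2, 3, 4, 5}, leaving only 6.
Round 1, table 4: round 1 has {1, 2, 4, 5, 6} and table 4 has {2, 4, 5}, leaving only 3.
Round 3, table 1: round 3 has {2, 3, 5} and table 1 has {1, 2, 3, 4, 5}, leaving only 6.
Round 3 already has {2, 3, 5, 6} and table 4 already has {2, 3, 4, 5}, so round 3, table 4 must be 1.

1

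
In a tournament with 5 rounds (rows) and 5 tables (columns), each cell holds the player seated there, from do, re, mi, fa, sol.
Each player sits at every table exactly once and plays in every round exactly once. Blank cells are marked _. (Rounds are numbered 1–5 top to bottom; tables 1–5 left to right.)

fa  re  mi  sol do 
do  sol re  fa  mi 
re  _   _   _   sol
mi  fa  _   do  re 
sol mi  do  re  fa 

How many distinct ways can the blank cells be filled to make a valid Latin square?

Round 3, table 2: eliminating its round and table leaves {do}.
Round 3, table 3: eliminating its round and table leaves {fa}.
Round 3, table 4: eliminating its round and table leaves {mi}.
Round 4, table 3: eliminating its round and table leaves {sol}.
Only one assignment across all blanks avoids any round or table repeat, giving 1 completion.

1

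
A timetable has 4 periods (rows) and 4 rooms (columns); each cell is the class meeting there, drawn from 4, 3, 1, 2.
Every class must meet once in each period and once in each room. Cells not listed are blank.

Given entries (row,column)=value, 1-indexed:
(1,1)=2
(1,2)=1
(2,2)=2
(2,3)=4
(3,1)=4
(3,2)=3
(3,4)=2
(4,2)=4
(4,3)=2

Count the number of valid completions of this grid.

2

Period 1, room 3: eliminating its period and room leaves {3}.
Period 1, room 4: eliminating its period and room leaves {4, 3}.
Period 2, room 1: eliminating its period and room leaves {3, 1}.
Period 2, room 4: eliminating its period and room leaves {3, 1}.
Period 3, room 3: eliminating its period and room leaves {1}.
Period 4, room 1: eliminating its period and room leaves {3, 1}.
Period 4, room 4: eliminating its period and room leaves {3, 1}.
Enumerating the assignments across these blanks that avoid any period or room repeat gives 2 completions.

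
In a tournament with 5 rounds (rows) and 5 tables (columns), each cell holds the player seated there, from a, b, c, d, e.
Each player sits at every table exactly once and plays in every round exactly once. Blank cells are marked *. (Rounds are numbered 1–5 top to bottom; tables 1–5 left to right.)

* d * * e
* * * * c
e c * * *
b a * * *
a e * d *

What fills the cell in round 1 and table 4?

Round 1, table 1: round 1 has {d, e} and table 1 has {a, b, e}, leaving only c.
Round 2, table 1: round 2 has {c} and table 1 has {a, b, c, e}, leaving only d.
Round 2, table 2: round 2 has {c, d} and table 2 has {a, c, d, e}, leaving only b.
Round 4, table 5: round 4 has {a, b} and table 5 has {c, e}, leaving only d.
Round 5, table 5: round 5 has {a, d, e} and table 5 has {c, d, e}, leaving only b.
Round 3, table 5: round 3 has {c, e} and table 5 has {b, c, d, e}, leaving only a.
Round 3, table 4: round 3 has {a, c, e} and table 4 has {d}, leaving only b.
Round 1 already has {c, d, e} and table 4 already has {b, d}, so round 1, table 4 must be a.

a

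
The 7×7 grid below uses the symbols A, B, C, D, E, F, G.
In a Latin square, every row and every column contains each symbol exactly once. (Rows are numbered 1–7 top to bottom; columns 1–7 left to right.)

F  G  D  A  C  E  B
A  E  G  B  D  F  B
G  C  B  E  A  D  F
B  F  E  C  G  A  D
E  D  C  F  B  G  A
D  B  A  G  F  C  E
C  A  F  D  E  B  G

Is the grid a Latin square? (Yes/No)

Row 2 contains B twice (at columns 4 and 7), so it is not a permutation.

No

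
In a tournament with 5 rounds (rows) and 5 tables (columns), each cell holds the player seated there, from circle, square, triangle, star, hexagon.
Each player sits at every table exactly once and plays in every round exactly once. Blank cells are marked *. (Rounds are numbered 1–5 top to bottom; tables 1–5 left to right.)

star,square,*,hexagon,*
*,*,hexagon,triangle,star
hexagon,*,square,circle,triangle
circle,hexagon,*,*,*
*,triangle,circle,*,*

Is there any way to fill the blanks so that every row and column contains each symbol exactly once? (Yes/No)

Round 1, table 3: round 1 has {square, star, hexagon} and table 3 has {circle, square, hexagon}, so it must be triangle.
Round 1, table 5: round 1 has {square, triangle, star, hexagon} and table 5 has {triangle, star}, so it must be circle.
Round 2, table 1: round 2 has {triangle, star, hexagon} and table 1 has {circle, star, hexagon}, so it must be square.
Now round 5, table 1: round 5 together with table 1 already contain {circle, square, triangle, star, hexagon} — every symbol — so nothing can go there. The grid has no valid completion.

No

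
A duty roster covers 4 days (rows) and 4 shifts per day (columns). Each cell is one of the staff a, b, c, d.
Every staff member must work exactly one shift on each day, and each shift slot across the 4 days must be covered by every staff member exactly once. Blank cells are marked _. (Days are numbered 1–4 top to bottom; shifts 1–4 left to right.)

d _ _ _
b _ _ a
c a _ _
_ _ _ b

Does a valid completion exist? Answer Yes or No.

No day or shift among the givens repeats a symbol, and propagating forced cells runs into no contradiction.
One valid completion exists (for instance, d b a c / b c d a / c a b d / a d c b).

Yes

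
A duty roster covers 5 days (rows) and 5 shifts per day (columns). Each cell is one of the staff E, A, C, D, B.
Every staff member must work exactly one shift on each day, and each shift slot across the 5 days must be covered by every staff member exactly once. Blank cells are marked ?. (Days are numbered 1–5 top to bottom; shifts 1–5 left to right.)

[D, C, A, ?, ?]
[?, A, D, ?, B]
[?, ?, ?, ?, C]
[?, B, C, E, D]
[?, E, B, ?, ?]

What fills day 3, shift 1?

B

Day 1, shift 4: day 1 has {A, C, D} and shift 4 has {E}, leaving only B.
Day 1, shift 5: day 1 has {A, C, D, B} and shift 5 has {C, D, B}, leaving only E.
Day 2, shift 4: day 2 has {A, D, B} and shift 4 has {E, B}, leaving only C.
Day 2, shift 1: day 2 has {A, C, D, B} and shift 1 has {D}, leaving only E.
Day 3, shift 2: day 3 has {C} and shift 2 has {E, A, C, B}, leaving only D.
Day 3, shift 3: day 3 has {C, D} and shift 3 has {A, C, D, B}, leaving only E.
Day 3, shift 4: day 3 has {E, C, D} and shift 4 has {E, C, B}, leaving only A.
Day 3 already has {E, A, C, D} and shift 1 already has {E, D}, so day 3, shift 1 must be B.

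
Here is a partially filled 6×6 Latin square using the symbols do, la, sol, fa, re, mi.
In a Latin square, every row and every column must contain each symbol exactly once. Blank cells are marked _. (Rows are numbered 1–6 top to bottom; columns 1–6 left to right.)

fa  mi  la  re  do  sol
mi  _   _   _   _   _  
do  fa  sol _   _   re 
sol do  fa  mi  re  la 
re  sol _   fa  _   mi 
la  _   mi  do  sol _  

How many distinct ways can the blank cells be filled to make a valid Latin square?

1

Row 2, column 2: eliminating its row and column leaves {la, re}.
Row 2, column 3: eliminating its row and column leaves {do, re}.
Row 2, column 4: eliminating its row and column leaves {la, sol}.
Row 2, column 5: eliminating its row and column leaves {la, fa}.
Row 2, column 6: eliminating its row and column leaves {do, fa}.
Row 3, column 4: eliminating its row and column leaves {la}.
Row 3, column 5: eliminating its row and column leaves {la, mi}.
Row 5, column 3: eliminating its row and column leaves {do}.
Row 5, column 5: eliminating its row and column leaves {la}.
Row 6, column 2: eliminating its row and column leaves {re}.
Row 6, column 6: eliminating its row and column leaves {fa}.
Only one assignment across all blanks avoids any row or column repeat, giving 1 completion.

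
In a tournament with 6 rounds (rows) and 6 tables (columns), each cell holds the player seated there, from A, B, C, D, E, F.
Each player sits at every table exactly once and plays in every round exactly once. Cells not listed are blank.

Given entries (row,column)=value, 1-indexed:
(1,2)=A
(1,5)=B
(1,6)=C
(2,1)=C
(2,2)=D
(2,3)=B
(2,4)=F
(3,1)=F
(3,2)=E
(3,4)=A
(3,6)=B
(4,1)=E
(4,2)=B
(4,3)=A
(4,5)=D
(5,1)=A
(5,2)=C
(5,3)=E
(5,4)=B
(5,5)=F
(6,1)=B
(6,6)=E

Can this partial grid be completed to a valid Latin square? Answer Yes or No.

No round or table among the givens repeats a symbol, and propagating forced cells runs into no contradiction.
One valid completion exists (for instance, D A F E B C / C D B F E A / F E D A C B / E B A C D F / A C E B F D / B F C D A E).

Yes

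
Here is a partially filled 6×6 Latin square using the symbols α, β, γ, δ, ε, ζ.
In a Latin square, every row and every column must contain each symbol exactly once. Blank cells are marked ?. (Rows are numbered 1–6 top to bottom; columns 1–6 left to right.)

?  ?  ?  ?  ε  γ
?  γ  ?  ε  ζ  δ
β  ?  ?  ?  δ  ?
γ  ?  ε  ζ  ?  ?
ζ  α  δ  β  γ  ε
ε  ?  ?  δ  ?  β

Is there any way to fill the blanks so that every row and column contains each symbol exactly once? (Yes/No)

Yes

No row or column among the givens repeats a symbol, and propagating forced cells runs into no contradiction.
One valid completion exists (for instance, δ β ζ α ε γ / α γ β ε ζ δ / β ε α γ δ ζ / γ δ ε ζ β α / ζ α δ β γ ε / ε ζ γ δ α β).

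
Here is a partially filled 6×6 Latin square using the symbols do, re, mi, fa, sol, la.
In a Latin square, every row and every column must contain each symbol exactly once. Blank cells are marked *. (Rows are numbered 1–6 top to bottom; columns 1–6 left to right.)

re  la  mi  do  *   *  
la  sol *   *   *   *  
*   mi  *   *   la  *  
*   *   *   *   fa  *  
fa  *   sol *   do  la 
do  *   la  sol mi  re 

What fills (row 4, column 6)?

sol

Row 1, column 5: row 1 has {do, re, mi, la} and column 5 has {do, mi, fa, la}, leaving only sol.
Row 1, column 6: row 1 has {do, re, mi, sol, la} and column 6 has {re, la}, leaving only fa.
Row 2, column 5: row 2 has {sol, la} and column 5 has {do, mi, fa, sol, la}, leaving only re.
Row 3, column 1: row 3 has {mi, la} and column 1 has {do, re, fa, la}, leaving only sol.
Row 3, column 6: row 3 has {mi, sol, la} and column 6 has {re, fa, la}, leaving only do.
Row 2, column 6: row 2 has {re, sol, la} and column 6 has {do, re, fa, la}, leaving only mi.
Row 4 already has {fa} and column 6 already has {do, re, mi, fa, la}, so row 4, column 6 must be sol.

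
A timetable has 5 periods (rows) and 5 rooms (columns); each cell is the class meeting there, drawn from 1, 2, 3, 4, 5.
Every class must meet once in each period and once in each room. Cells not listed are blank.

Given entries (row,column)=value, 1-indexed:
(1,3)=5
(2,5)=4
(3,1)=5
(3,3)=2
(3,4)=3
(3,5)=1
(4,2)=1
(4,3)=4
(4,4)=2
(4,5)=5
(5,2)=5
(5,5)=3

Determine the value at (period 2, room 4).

Period 1, room 5: period 1 has {5} and room 5 has {1, 3, 4, 5}, leaving only 2.
Period 3, room 2: period 3 has {1, 2, 3, 5} and room 2 has {1, 5}, leaving only 4.
Period 1, room 2: period 1 has {2, 5} and room 2 has {1, 4, 5}, leaving only 3.
Period 2, room 2: period 2 has {4} and room 2 has {1, 3, 4, 5}, leaving only 2.
Period 4, room 1: period 4 has {1, 2, 4, 5} and room 1 has {5}, leaving only 3.
Period 2, room 1: period 2 has {2, 4} and room 1 has {3, 5}, leaving only 1.
Period 2 already has {1, 2, 4} and room 4 already has {2, 3}, so period 2, room 4 must be 5.

5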